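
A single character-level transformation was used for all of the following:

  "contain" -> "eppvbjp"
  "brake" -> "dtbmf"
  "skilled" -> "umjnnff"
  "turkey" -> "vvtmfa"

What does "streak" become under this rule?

The shift depends on letter class: consonant c→e is +2, but vowel o→p is +1. Vowels shift forward by 1 and consonants shift forward by 2.
For streak: s(cons)+2=u, t(cons)+2=v, r(cons)+2=t, e(vowel)+1=f, a(vowel)+1=b, k(cons)+2=m.

uvtfbm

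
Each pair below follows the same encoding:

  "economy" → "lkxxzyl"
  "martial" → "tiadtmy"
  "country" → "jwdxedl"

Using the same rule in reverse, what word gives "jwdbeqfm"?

In economy: e→l is +7, c→k is +8, o→x is +9, n→x is +10 — the shift increases by 1 each position. Each letter shifts forward by (position + 7), i.e. 7, 8, 9, … — the shift grows by one for each successive letter.
Undoing it on jwdbeqfm: j−7=c, w−8=o, d−9=u, b−10=r, e−11=t, q−12=e, f−13=s, m−14=y.

courtesy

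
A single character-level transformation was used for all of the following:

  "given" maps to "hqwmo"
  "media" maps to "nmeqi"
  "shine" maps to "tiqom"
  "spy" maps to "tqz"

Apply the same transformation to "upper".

cqqms

The shift depends on letter class: consonant g→h is +1, but vowel i→q is +8. The rule splits by letter class: vowels +8, consonants +1.
For upper: u(vowel)+8=c, p(cons)+1=q, p(cons)+1=q, e(vowel)+8=m, r(cons)+1=s.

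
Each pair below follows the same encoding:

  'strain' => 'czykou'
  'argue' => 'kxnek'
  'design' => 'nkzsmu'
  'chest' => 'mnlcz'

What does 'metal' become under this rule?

wkakr

The shifts repeat in a cycle of length 3: positions 0,1,… shift by +10, +6, +7, then the pattern repeats.
On metal: m+10=w, e+6=k, t+7=a, a+10=k, l+6=r.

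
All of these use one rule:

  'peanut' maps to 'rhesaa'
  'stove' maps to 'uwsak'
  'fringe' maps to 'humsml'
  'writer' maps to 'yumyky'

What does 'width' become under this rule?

ylhyn

Letter i (0-indexed) is shifted by i+2, so successive shifts are 2, 3, 4, ….
For width: w+2=y, i+3=l, d+4=h, t+5=y, h+6=n.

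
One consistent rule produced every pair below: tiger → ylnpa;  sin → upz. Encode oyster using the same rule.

Read the word backwards and shift each letter +7.
Applying it to oyster: reverse → retsyo; then shift: r+7=y, e+7=l, t+7=a, s+7=z, y+7=f, o+7=v.

ylazfv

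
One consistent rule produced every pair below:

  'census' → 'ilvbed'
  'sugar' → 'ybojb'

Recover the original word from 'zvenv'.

towel

In census: c→i is +6, e→l is +7, n→v is +8, s→b is +9 — the shift increases by 1 each position. Letter i (0-indexed) is shifted by i+6, so successive shifts are 6, 7, 8, ….
Reversing it on zvenv: z−6=t, v−7=o, e−8=w, n−9=e, v−10=l.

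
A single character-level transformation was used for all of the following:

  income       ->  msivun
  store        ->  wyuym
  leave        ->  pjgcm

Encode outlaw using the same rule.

Letter i (0-indexed) is shifted by i+4, so successive shifts are 4, 5, 6, ….
For outlaw: o+4=s, u+5=z, t+6=z, l+7=s, a+8=i, w+9=f.

szzsif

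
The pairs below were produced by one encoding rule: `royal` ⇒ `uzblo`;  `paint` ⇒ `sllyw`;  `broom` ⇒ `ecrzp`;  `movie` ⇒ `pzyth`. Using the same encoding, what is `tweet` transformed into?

Shifts by position in royal: pos 0: r→u (+3), pos 1: o→z (+11), pos 2: y→b (+3), pos 3: a→l (+11) — repeating every 2. A repeating key of period 2 is used — shifts +3, +11 over and over.
On tweet: t+3=w, w+11=h, e+3=h, e+11=p, t+3=w.

whhpw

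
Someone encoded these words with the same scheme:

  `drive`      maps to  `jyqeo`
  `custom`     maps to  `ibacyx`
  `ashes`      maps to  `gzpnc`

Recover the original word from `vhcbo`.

The shift increases by 1 at each position, starting from +6: 6, 7, 8, ….
Undoing it on vhcbo: v−6=p, h−7=a, c−8=u, b−9=s, o−10=e.

pause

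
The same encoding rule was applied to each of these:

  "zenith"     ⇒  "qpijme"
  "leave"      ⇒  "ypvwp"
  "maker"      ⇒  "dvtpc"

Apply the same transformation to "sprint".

hscjim

z(25)→q(16) and e(4)→p(15) fit y≡5x+21 (mod 26); the inverse of 5 mod 26 is 21. Treating letters as 0–25, the rule is x ↦ 5x + 21 (mod 26).
Applying it to sprint: s(18)→5·18+21≡7=h; p(15)→5·15+21≡18=s; r(17)→5·17+21≡2=c; i(8)→5·8+21≡9=j; n(13)→5·13+21≡8=i; t(19)→5·19+21≡12=m (all mod 26).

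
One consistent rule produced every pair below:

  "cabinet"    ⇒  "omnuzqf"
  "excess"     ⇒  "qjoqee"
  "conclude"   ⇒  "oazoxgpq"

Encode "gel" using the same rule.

sqx

Compare letters: c→o is +12, a→m is +12, b→n is +12 — a constant shift. This is a Caesar cipher with shift 12.
For gel: g+12=s, e+12=q, l+12=x.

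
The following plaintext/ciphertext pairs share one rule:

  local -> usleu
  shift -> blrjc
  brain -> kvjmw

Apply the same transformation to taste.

It's a Vigenère-style cipher with numeric key [9,4]: position i shifts by key[i mod 2].
For taste: t+9=c, a+4=e, s+9=b, t+4=x, e+9=n.

cebxn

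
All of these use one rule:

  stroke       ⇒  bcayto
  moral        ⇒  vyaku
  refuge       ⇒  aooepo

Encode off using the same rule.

yoo

The shift depends on letter class: consonant s→b is +9, but vowel o→y is +10. Two shifts are in play — +10 for a/e/i/o/u, +9 for every other letter.
For off: o(vowel)+10=y, f(cons)+9=o, f(cons)+9=o.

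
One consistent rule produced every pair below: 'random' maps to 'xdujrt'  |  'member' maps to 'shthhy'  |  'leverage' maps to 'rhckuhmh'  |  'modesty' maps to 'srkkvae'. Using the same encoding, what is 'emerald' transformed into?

kplxdsj

The shifts repeat in a cycle of length 3: positions 0,1,… shift by +6, +3, +7, then the pattern repeats.
For emerald: e+6=k, m+3=p, e+7=l, r+6=x, a+3=d, l+7=s, d+6=j.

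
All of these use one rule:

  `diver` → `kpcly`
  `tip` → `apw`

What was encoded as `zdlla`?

Compare letters: d→k is +7, i→p is +7, v→c is +7 — a constant shift. Each letter is shifted forward by 7 in the alphabet (a Caesar shift of +7).
Undoing it on zdlla: z−7=s, d−7=w, l−7=e, l−7=e, a−7=t.

sweet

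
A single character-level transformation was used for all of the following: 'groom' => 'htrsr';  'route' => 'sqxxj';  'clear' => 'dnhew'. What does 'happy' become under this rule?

In groom: g→h is +1, r→t is +2, o→r is +3, o→s is +4 — the shift increases by 1 each position. Each letter shifts forward by (position + 1), i.e. 1, 2, 3, … — the shift grows by one for each successive letter.
On happy: h+1=i, a+2=c, p+3=s, p+4=t, y+5=d.

icstd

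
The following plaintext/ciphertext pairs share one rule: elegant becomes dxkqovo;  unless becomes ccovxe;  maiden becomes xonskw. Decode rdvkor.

health

The output letters match the input read backwards, each shifted +10: elegant reversed is tnagele. The word is reversed, then every letter is shifted forward by 10.
Undoing it on rdvkor: shift back: r−10=h, d−10=t, v−10=l, k−10=a, o−10=e, r−10=h → htlaeh; then reverse → health.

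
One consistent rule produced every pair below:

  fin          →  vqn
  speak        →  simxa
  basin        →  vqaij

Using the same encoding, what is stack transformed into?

skiba

The output letters match the input read backwards, each shifted +8: fin reversed is nif. Read the word backwards and shift each letter +8.
Applying it to stack: reverse → kcats; then shift: k+8=s, c+8=k, a+8=i, t+8=b, s+8=a.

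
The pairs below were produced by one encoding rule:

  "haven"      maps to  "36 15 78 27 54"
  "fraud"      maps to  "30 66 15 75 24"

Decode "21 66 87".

h(#8)→36 and a(#1)→15: differences scale by 3, so n = 3·pos + 12. Each letter becomes 3×(its alphabet position, a=1..z=26) + 12.
Undoing it on 21 66 87: 21→(21−12)÷3=3=c, 66→(66−12)÷3=18=r, 87→(87−12)÷3=25=y.

cry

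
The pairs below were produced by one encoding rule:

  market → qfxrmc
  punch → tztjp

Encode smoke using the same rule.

wrurm

In market: m→q is +4, a→f is +5, r→x is +6, k→r is +7 — the shift increases by 1 each position. The shift increases by 1 at each position, starting from +4: 4, 5, 6, ….
Applying it to smoke: s+4=w, m+5=r, o+6=u, k+7=r, e+8=m.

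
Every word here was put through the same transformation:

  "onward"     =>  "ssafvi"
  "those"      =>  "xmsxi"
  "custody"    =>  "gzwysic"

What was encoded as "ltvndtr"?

A repeating key of period 2 is used — shifts +4, +5 over and over.
Undoing it on ltvndtr: l−4=h, t−5=o, v−4=r, n−5=i, d−4=z, t−5=o, r−4=n.

horizon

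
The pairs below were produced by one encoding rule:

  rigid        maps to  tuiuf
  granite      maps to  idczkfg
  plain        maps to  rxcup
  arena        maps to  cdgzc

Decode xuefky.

Shifts by position in rigid: pos 0: r→t (+2), pos 1: i→u (+12), pos 2: g→i (+2), pos 3: i→u (+12) — repeating every 2. It's a Vigenère-style cipher with numeric key [2,12]: position i shifts by key[i mod 2].
Undoing it on xuefky: x−2=v, u−12=i, e−2=c, f−12=t, k−2=i, y−12=m.

victim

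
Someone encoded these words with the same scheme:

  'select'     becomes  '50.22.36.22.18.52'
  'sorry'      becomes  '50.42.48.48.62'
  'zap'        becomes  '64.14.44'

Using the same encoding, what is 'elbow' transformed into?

22.36.16.42.58

s(#19)→50 and e(#5)→22: differences scale by 2, so n = 2·pos + 12. Each letter becomes 2×(its alphabet position, a=1..z=26) + 12.
On elbow: e=5→22, l=12→36, b=2→16, o=15→42, w=23→58.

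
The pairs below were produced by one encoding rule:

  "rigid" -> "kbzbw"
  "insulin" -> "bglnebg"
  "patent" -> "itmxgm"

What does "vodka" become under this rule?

Compare letters: r→k is +19, i→b is +19, g→z is +19 — a constant shift. It's a constant shift of +19 (ROT19).
Applying it to vodka: v+19=o, o+19=h, d+19=w, k+19=d, a+19=t.

ohwdt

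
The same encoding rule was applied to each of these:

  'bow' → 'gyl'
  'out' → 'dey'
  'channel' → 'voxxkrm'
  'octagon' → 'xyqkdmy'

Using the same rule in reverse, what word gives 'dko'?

The output letters match the input read backwards, each shifted +10: bow reversed is wob. Two steps: reverse the string, then apply a Caesar shift of +10.
Decoding dko: shift back: d−10=t, k−10=a, o−10=e → tae; then reverse → eat.

eat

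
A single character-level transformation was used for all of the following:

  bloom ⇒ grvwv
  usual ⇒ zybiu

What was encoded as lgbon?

In bloom: b→g is +5, l→r is +6, o→v is +7, o→w is +8 — the shift increases by 1 each position. The shift increases by 1 at each position, starting from +5: 5, 6, 7, ….
Undoing it on lgbon: l−5=g, g−6=a, b−7=u, o−8=g, n−9=e.

gauge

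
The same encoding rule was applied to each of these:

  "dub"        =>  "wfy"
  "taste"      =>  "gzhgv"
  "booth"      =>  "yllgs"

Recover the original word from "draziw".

wizard

This is the alphabet-reversal cipher (Atbash): a becomes z, b becomes y, etc.
Decoding draziw: d↔w, r↔i, a↔z, z↔a, i↔r, w↔d.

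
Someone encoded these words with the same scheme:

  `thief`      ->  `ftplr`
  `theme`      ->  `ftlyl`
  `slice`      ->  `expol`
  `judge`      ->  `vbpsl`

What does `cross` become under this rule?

The shift depends on letter class: consonant t→f is +12, but vowel i→p is +7. Vowels shift forward by 7 and consonants shift forward by 12.
Applying it to cross: c(cons)+12=o, r(cons)+12=d, o(vowel)+7=v, s(cons)+12=e, s(cons)+12=e.

odvee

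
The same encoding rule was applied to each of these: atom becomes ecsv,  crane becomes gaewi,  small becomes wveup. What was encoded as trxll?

pitch

Shifts by position in atom: pos 0: a→e (+4), pos 1: t→c (+9), pos 2: o→s (+4), pos 3: m→v (+9) — repeating every 2. The shifts repeat in a cycle of length 2: positions 0,1,… shift by +4, +9, then the pattern repeats.
Undoing it on trxll: t−4=p, r−9=i, x−4=t, l−9=c, l−4=h.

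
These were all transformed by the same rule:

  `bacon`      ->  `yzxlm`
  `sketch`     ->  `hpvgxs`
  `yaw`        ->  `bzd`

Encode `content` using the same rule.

xlmgvmg

Each letter is replaced by its mirror in the alphabet: a↔z, b↔y, c↔x, and so on (the Atbash cipher).
On content: c↔x, o↔l, n↔m, t↔g, e↔v, n↔m, t↔g.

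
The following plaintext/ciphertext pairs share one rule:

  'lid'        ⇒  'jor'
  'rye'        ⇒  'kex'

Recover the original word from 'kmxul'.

The output letters match the input read backwards, each shifted +6: lid reversed is dil. The word is reversed, then every letter is shifted forward by 6.
Undoing it on kmxul: shift back: k−6=e, m−6=g, x−6=r, u−6=o, l−6=f → egrof; then reverse → forge.

forge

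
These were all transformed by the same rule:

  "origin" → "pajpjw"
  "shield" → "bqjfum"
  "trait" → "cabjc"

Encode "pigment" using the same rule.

yjpvfwc

The rule splits by letter class: vowels +1, consonants +9.
On pigment: p(cons)+9=y, i(vowel)+1=j, g(cons)+9=p, m(cons)+9=v, e(vowel)+1=f, n(cons)+9=w, t(cons)+9=c.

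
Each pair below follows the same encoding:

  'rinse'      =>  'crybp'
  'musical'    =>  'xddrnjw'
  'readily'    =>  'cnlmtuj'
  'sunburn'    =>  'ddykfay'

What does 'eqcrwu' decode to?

thrill

Shifts by position in rinse: pos 0: r→c (+11), pos 1: i→r (+9), pos 2: n→y (+11), pos 3: s→b (+9) — repeating every 2. The shifts repeat in a cycle of length 2: positions 0,1,… shift by +11, +9, then the pattern repeats.
Decoding eqcrwu: e−11=t, q−9=h, c−11=r, r−9=i, w−11=l, u−9=l.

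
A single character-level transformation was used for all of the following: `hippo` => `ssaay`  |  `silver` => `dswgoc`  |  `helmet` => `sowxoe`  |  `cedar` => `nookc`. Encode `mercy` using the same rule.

The shift depends on letter class: consonant h→s is +11, but vowel i→s is +10. Two shifts are in play — +10 for a/e/i/o/u, +11 for every other letter.
On mercy: m(cons)+11=x, e(vowel)+10=o, r(cons)+11=c, c(cons)+11=n, y(cons)+11=j.

xocnj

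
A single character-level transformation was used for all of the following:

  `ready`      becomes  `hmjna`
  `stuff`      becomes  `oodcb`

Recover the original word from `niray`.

The output letters match the input read backwards, each shifted +9: ready reversed is ydaer. The word is reversed, then every letter is shifted forward by 9.
Reversing it on niray: shift back: n−9=e, i−9=z, r−9=i, a−9=r, y−9=p → ezirp; then reverse → prize.

prize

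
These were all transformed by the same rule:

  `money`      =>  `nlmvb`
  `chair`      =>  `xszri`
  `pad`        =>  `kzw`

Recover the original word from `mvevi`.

Letters are reflected about the middle of the alphabet (position → 25−position): Atbash.
Undoing it on mvevi: m↔n, v↔e, e↔v, v↔e, i↔r.

never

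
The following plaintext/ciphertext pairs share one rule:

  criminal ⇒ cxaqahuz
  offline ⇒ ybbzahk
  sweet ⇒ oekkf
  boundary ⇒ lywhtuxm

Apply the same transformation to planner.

c(2)→c(2) and r(17)→x(23) fit y≡17x+20 (mod 26); the inverse of 17 mod 26 is 23. This is an affine cipher: with a=0,…,z=25, each position x becomes (17x+20) mod 26.
For planner: p(15)→17·15+20≡15=p; l(11)→17·11+20≡25=z; a(0)→17·0+20≡20=u; n(13)→17·13+20≡7=h; n(13)→17·13+20≡7=h; e(4)→17·4+20≡10=k; r(17)→17·17+20≡23=x (all mod 26).

pzuhhkx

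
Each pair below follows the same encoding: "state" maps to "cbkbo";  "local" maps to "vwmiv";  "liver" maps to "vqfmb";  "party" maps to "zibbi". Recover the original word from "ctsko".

Shifts by position in state: pos 0: s→c (+10), pos 1: t→b (+8), pos 2: a→k (+10), pos 3: t→b (+8) — repeating every 2. A repeating key of period 2 is used — shifts +10, +8 over and over.
Reversing it on ctsko: c−10=s, t−8=l, s−10=i, k−8=c, o−10=e.

slice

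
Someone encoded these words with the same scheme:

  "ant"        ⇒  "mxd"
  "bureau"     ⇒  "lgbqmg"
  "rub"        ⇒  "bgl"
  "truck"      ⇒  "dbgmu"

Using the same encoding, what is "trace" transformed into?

dbmmq

The shift depends on letter class: consonant n→x is +10, but vowel a→m is +12. Vowels shift forward by 12 and consonants shift forward by 10.
On trace: t(cons)+10=d, r(cons)+10=b, a(vowel)+12=m, c(cons)+10=m, e(vowel)+12=q.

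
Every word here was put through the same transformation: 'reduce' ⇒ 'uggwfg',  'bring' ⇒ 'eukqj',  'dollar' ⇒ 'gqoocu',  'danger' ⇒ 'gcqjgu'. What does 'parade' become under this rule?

scucgg

The shift depends on letter class: consonant r→u is +3, but vowel e→g is +2. Vowels shift forward by 2 and consonants shift forward by 3.
On parade: p(cons)+3=s, a(vowel)+2=c, r(cons)+3=u, a(vowel)+2=c, d(cons)+3=g, e(vowel)+2=g.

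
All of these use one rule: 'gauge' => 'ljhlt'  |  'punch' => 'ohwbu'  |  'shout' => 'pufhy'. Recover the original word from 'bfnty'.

g(6)→l(11) and a(0)→j(9) fit y≡9x+9 (mod 26); the inverse of 9 mod 26 is 3. Treating letters as 0–25, the rule is x ↦ 9x + 9 (mod 26).
Decoding bfnty: b(1)→3·(1−9)≡2=c; f(5)→3·(5−9)≡14=o; n(13)→3·(13−9)≡12=m; t(19)→3·(19−9)≡4=e; y(24)→3·(24−9)≡19=t (all mod 26).

comet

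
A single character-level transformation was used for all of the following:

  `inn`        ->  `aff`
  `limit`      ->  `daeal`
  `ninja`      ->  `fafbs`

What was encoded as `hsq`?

pay

It's a constant shift of +18 (ROT18).
Reversing it on hsq: h−18=p, s−18=a, q−18=y.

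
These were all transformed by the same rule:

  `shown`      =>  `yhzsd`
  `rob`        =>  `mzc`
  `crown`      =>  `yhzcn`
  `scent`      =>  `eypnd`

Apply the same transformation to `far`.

The output letters match the input read backwards, each shifted +11: shown reversed is nwohs. The word is reversed, then every letter is shifted forward by 11.
Applying it to far: reverse → raf; then shift: r+11=c, a+11=l, f+11=q.

clq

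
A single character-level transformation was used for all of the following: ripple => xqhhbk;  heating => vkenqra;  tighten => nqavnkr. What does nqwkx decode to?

timer

r(17)→x(23) and i(8)→q(16) fit y≡21x+4 (mod 26); the inverse of 21 mod 26 is 5. Treating letters as 0–25, the rule is x ↦ 21x + 4 (mod 26).
Undoing it on nqwkx: n(13)→5·(13−4)≡19=t; q(16)→5·(16−4)≡8=i; w(22)→5·(22−4)≡12=m; k(10)→5·(10−4)≡4=e; x(23)→5·(23−4)≡17=r (all mod 26).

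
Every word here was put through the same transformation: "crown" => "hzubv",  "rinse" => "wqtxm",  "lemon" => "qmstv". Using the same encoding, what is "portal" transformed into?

It's a Vigenère-style cipher with numeric key [5,8,6]: position i shifts by key[i mod 3].
For portal: p+5=u, o+8=w, r+6=x, t+5=y, a+8=i, l+6=r.

uwxyir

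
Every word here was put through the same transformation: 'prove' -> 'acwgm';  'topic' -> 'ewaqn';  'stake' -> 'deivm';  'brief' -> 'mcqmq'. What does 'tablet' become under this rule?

eimwme

The shift depends on letter class: consonant p→a is +11, but vowel o→w is +8. Two shifts are in play — +8 for a/e/i/o/u, +11 for every other letter.
Applying it to tablet: t(cons)+11=e, a(vowel)+8=i, b(cons)+11=m, l(cons)+11=w, e(vowel)+8=m, t(cons)+11=e.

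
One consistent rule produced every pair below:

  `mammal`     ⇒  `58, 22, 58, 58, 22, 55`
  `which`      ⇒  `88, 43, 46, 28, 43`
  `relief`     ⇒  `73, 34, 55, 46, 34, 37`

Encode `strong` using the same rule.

76, 79, 73, 64, 61, 40

m(#13)→58 and a(#1)→22: differences scale by 3, so n = 3·pos + 19. The formula is n = 3×(alphabet index, a=1) + 19.
For strong: s=19→76, t=20→79, r=18→73, o=15→64, n=14→61, g=7→40.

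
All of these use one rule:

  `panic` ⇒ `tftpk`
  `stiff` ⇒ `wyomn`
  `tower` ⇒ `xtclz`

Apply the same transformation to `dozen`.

In panic: p→t is +4, a→f is +5, n→t is +6, i→p is +7 — the shift increases by 1 each position. Letter i (0-indexed) is shifted by i+4, so successive shifts are 4, 5, 6, ….
On dozen: d+4=h, o+5=t, z+6=f, e+7=l, n+8=v.

htflv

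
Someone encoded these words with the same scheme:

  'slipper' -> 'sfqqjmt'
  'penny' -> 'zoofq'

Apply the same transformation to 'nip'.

The output letters match the input read backwards, each shifted +1: slipper reversed is reppils. Two steps: reverse the string, then apply a Caesar shift of +1.
For nip: reverse → pin; then shift: p+1=q, i+1=j, n+1=o.

qjo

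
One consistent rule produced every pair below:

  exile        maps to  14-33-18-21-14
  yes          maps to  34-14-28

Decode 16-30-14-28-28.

e is letter #5 and maps to 14: an offset of 9. Letters become their 1-based position plus 9 (so a→10, b→11, …).
Undoing it on 16-30-14-28-28: 16→(16−9)÷1=7=g, 30→(30−9)÷1=21=u, 14→(14−9)÷1=5=e, 28→(28−9)÷1=19=s, 28→(28−9)÷1=19=s.

guess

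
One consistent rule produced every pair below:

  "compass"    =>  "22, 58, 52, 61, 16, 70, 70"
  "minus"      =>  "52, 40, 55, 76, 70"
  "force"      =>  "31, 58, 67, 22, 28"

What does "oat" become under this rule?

c(#3)→22 and o(#15)→58: differences scale by 3, so n = 3·pos + 13. Each letter becomes 3×(its alphabet position, a=1..z=26) + 13.
On oat: o=15→58, a=1→16, t=20→73.

58, 16, 73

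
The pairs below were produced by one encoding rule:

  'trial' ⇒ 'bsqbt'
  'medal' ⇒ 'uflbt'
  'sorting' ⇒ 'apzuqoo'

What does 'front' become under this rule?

nswob

Shifts by position in trial: pos 0: t→b (+8), pos 1: r→s (+1), pos 2: i→q (+8), pos 3: a→b (+1) — repeating every 2. The shifts repeat in a cycle of length 2: positions 0,1,… shift by +8, +1, then the pattern repeats.
For front: f+8=n, r+1=s, o+8=w, n+1=o, t+8=b.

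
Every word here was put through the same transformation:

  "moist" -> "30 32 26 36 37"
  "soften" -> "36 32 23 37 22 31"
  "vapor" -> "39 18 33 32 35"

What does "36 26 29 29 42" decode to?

silly

m is letter #13 and maps to 30: an offset of 17. Each letter is replaced by its alphabet position (a=1..z=26) + 17.
Decoding 36 26 29 29 42: 36→(36−17)÷1=19=s, 26→(26−17)÷1=9=i, 29→(29−17)÷1=12=l, 29→(29−17)÷1=12=l, 42→(42−17)÷1=25=y.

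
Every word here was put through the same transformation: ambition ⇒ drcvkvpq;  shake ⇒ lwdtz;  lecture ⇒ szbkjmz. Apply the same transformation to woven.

hpizq

a(0)→d(3) and m(12)→r(17) fit y≡25x+3 (mod 26); the inverse of 25 mod 26 is 25. Each letter's alphabet position (a=0..z=25) is mapped through 25·x+3 mod 26 — an affine cipher.
For woven: w(22)→25·22+3≡7=h; o(14)→25·14+3≡15=p; v(21)→25·21+3≡8=i; e(4)→25·4+3≡25=z; n(13)→25·13+3≡16=q (all mod 26).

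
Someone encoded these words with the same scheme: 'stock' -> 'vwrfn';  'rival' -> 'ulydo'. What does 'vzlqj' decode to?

swing

Compare letters: s→v is +3, t→w is +3, o→r is +3 — a constant shift. It's a constant shift of +3 (ROT3).
Undoing it on vzlqj: v−3=s, z−3=w, l−3=i, q−3=n, j−3=g.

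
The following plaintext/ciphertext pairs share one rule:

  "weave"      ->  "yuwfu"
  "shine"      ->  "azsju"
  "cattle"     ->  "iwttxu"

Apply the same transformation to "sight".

w(22)→y(24) and e(4)→u(20) fit y≡19x+22 (mod 26); the inverse of 19 mod 26 is 11. Each letter's alphabet position (a=0..z=25) is mapped through 19·x+22 mod 26 — an affine cipher.
Applying it to sight: s(18)→19·18+22≡0=a; i(8)→19·8+22≡18=s; g(6)→19·6+22≡6=g; h(7)→19·7+22≡25=z; t(19)→19·19+22≡19=t (all mod 26).

asgzt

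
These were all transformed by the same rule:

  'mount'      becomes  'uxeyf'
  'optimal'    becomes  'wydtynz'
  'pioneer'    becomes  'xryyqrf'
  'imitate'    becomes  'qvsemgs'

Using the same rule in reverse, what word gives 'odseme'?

guitar

In mount: m→u is +8, o→x is +9, u→e is +10, n→y is +11 — the shift increases by 1 each position. The shift increases by 1 at each position, starting from +8: 8, 9, 10, ….
Decoding odseme: o−8=g, d−9=u, s−10=i, e−11=t, m−12=a, e−13=r.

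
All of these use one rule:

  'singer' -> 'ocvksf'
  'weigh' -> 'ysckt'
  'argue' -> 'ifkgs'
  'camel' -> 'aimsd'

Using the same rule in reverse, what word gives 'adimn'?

clamp

s(18)→o(14) and i(8)→c(2) fit y≡9x+8 (mod 26); the inverse of 9 mod 26 is 3. Treating letters as 0–25, the rule is x ↦ 9x + 8 (mod 26).
Reversing it on adimn: a(0)→3·(0−8)≡2=c; d(3)→3·(3−8)≡11=l; i(8)→3·(8−8)≡0=a; m(12)→3·(12−8)≡12=m; n(13)→3·(13−8)≡15=p (all mod 26).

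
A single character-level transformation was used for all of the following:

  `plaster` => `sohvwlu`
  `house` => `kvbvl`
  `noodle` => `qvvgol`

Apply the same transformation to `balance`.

ehohqfl

The shift depends on letter class: consonant p→s is +3, but vowel a→h is +7. Two shifts are in play — +7 for a/e/i/o/u, +3 for every other letter.
On balance: b(cons)+3=e, a(vowel)+7=h, l(cons)+3=o, a(vowel)+7=h, n(cons)+3=q, c(cons)+3=f, e(vowel)+7=l.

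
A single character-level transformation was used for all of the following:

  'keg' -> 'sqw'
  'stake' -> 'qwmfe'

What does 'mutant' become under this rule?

Two steps: reverse the string, then apply a Caesar shift of +12.
On mutant: reverse → tnatum; then shift: t+12=f, n+12=z, a+12=m, t+12=f, u+12=g, m+12=y.

fzmfgy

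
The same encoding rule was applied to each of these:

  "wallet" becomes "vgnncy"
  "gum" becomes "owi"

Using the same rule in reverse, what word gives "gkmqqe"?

cookie

The output letters match the input read backwards, each shifted +2: wallet reversed is tellaw. Read the word backwards and shift each letter +2.
Reversing it on gkmqqe: shift back: g−2=e, k−2=i, m−2=k, q−2=o, q−2=o, e−2=c → eikooc; then reverse → cookie.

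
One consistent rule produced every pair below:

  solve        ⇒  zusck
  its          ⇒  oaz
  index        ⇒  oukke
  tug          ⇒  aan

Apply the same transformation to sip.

zow

The shift depends on letter class: consonant s→z is +7, but vowel o→u is +6. The rule splits by letter class: vowels +6, consonants +7.
On sip: s(cons)+7=z, i(vowel)+6=o, p(cons)+7=w.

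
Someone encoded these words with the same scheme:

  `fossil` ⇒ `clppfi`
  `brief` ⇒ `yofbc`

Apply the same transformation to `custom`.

zrpqlj

Every letter moves 23 places later in the alphabet, wrapping around z→a.
For custom: c+23=z, u+23=r, s+23=p, t+23=q, o+23=l, m+23=j.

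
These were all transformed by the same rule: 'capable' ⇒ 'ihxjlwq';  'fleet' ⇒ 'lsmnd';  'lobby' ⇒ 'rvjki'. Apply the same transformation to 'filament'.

lptjwpzg

In capable: c→i is +6, a→h is +7, p→x is +8, a→j is +9 — the shift increases by 1 each position. The shift increases by 1 at each position, starting from +6: 6, 7, 8, ….
On filament: f+6=l, i+7=p, l+8=t, a+9=j, m+10=w, e+11=p, n+12=z, t+13=g.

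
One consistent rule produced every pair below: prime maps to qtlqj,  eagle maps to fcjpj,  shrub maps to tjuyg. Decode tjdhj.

shade

In prime: p→q is +1, r→t is +2, i→l is +3, m→q is +4 — the shift increases by 1 each position. The shift increases by 1 at each position, starting from +1: 1, 2, 3, ….
Reversing it on tjdhj: t−1=s, j−2=h, d−3=a, h−4=d, j−5=e.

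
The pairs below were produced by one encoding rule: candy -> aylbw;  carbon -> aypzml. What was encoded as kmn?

mop

Compare letters: c→a is +24, a→y is +24, n→l is +24 — a constant shift. It's a constant shift of +24 (ROT24).
Undoing it on kmn: k−24=m, m−24=o, n−24=p.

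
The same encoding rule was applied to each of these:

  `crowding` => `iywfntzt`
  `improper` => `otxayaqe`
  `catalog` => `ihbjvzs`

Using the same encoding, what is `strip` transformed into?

yazrz

Letter i (0-indexed) is shifted by i+6, so successive shifts are 6, 7, 8, ….
Applying it to strip: s+6=y, t+7=a, r+8=z, i+9=r, p+10=z.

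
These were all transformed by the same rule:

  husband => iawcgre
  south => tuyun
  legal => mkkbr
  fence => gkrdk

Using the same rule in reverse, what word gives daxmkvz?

Shifts by position in husband: pos 0: h→i (+1), pos 1: u→a (+6), pos 2: s→w (+4), pos 3: b→c (+1), pos 4: a→g (+6), pos 5: n→r (+4) — repeating every 3. A repeating key of period 3 is used — shifts +1, +6, +4 over and over.
Decoding daxmkvz: d−1=c, a−6=u, x−4=t, m−1=l, k−6=e, v−4=r, z−1=y.

cutlery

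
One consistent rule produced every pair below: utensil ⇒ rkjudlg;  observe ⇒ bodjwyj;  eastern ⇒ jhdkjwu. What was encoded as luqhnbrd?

infamous

u(20)→r(17) and t(19)→k(10) fit y≡7x+7 (mod 26); the inverse of 7 mod 26 is 15. This is an affine cipher: with a=0,…,z=25, each position x becomes (7x+7) mod 26.
Undoing it on luqhnbrd: l(11)→15·(11−7)≡8=i; u(20)→15·(20−7)≡13=n; q(16)→15·(16−7)≡5=f; h(7)→15·(7−7)≡0=a; n(13)→15·(13−7)≡12=m; b(1)→15·(1−7)≡14=o; r(17)→15·(17−7)≡20=u; d(3)→15·(3−7)≡18=s (all mod 26).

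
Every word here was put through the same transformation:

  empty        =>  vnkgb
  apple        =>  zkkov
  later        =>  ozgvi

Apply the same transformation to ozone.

This is the alphabet-reversal cipher (Atbash): a becomes z, b becomes y, etc.
For ozone: o↔l, z↔a, o↔l, n↔m, e↔v.

lalmv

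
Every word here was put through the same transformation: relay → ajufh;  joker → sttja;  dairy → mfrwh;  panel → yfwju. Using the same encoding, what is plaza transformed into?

Shifts by position in relay: pos 0: r→a (+9), pos 1: e→j (+5), pos 2: l→u (+9), pos 3: a→f (+5) — repeating every 2. A repeating key of period 2 is used — shifts +9, +5 over and over.
On plaza: p+9=y, l+5=q, a+9=j, z+5=e, a+9=j.

yqjej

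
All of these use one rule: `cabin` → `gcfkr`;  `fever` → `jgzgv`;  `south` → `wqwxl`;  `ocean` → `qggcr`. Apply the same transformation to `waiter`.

The rule splits by letter class: vowels +2, consonants +4.
On waiter: w(cons)+4=a, a(vowel)+2=c, i(vowel)+2=k, t(cons)+4=x, e(vowel)+2=g, r(cons)+4=v.

ackxgv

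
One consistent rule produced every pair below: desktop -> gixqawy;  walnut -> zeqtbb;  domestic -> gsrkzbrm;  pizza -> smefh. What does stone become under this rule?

In desktop: d→g is +3, e→i is +4, s→x is +5, k→q is +6 — the shift increases by 1 each position. Each letter shifts forward by (position + 3), i.e. 3, 4, 5, … — the shift grows by one for each successive letter.
For stone: s+3=v, t+4=x, o+5=t, n+6=t, e+7=l.

vxttl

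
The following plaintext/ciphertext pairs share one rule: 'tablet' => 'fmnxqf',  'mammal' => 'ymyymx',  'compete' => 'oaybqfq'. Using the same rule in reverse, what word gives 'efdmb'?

strap

Compare letters: t→f is +12, a→m is +12, b→n is +12 — a constant shift. Each letter is shifted forward by 12 in the alphabet (a Caesar shift of +12).
Undoing it on efdmb: e−12=s, f−12=t, d−12=r, m−12=a, b−12=p.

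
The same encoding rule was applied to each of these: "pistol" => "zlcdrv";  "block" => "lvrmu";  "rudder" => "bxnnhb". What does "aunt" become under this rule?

dxxd

The shift depends on letter class: consonant p→z is +10, but vowel i→l is +3. Two shifts are in play — +3 for a/e/i/o/u, +10 for every other letter.
On aunt: a(vowel)+3=d, u(vowel)+3=x, n(cons)+10=x, t(cons)+10=d.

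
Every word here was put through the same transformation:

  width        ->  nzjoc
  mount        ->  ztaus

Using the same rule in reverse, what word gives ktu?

The output letters match the input read backwards, each shifted +6: width reversed is htdiw. Two steps: reverse the string, then apply a Caesar shift of +6.
Reversing it on ktu: shift back: k−6=e, t−6=n, u−6=o → eno; then reverse → one.

one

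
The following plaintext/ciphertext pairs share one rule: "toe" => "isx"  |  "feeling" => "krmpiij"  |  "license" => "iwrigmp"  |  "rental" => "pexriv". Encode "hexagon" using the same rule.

rskebil

Two steps: reverse the string, then apply a Caesar shift of +4.
For hexagon: reverse → nogaxeh; then shift: n+4=r, o+4=s, g+4=k, a+4=e, x+4=b, e+4=i, h+4=l.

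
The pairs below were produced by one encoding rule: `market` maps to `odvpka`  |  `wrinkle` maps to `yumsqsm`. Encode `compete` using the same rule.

Each letter shifts forward by (position + 2), i.e. 2, 3, 4, … — the shift grows by one for each successive letter.
Applying it to compete: c+2=e, o+3=r, m+4=q, p+5=u, e+6=k, t+7=a, e+8=m.

erqukam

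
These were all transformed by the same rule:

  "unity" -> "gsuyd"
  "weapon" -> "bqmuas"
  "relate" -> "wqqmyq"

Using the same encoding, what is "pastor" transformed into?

Vowels shift forward by 12 and consonants shift forward by 5.
For pastor: p(cons)+5=u, a(vowel)+12=m, s(cons)+5=x, t(cons)+5=y, o(vowel)+12=a, r(cons)+5=w.

umxyaw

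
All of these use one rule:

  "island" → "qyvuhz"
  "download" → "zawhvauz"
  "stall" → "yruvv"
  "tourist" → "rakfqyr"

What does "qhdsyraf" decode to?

i(8)→q(16) and s(18)→y(24) fit y≡19x+20 (mod 26); the inverse of 19 mod 26 is 11. Treating letters as 0–25, the rule is x ↦ 19x + 20 (mod 26).
Undoing it on qhdsyraf: q(16)→11·(16−20)≡8=i; h(7)→11·(7−20)≡13=n; d(3)→11·(3−20)≡21=v; s(18)→11·(18−20)≡4=e; y(24)→11·(24−20)≡18=s; r(17)→11·(17−20)≡19=t; a(0)→11·(0−20)≡14=o; f(5)→11·(5−20)≡17=r (all mod 26).

investor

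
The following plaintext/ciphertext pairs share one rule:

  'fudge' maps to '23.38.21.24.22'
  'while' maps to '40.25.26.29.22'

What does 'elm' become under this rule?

22.29.30

The number is (letter's place in the alphabet, a=1) + 17.
Applying it to elm: e=5→22, l=12→29, m=13→30.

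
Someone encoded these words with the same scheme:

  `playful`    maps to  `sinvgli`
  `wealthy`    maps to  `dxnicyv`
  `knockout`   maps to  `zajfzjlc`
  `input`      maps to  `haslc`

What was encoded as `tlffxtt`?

success

p(15)→s(18) and l(11)→i(8) fit y≡9x+13 (mod 26); the inverse of 9 mod 26 is 3. Each letter's alphabet position (a=0..z=25) is mapped through 9·x+13 mod 26 — an affine cipher.
Undoing it on tlffxtt: t(19)→3·(19−13)≡18=s; l(11)→3·(11−13)≡20=u; f(5)→3·(5−13)≡2=c; f(5)→3·(5−13)≡2=c; x(23)→3·(23−13)≡4=e; t(19)→3·(19−13)≡18=s; t(19)→3·(19−13)≡18=s (all mod 26).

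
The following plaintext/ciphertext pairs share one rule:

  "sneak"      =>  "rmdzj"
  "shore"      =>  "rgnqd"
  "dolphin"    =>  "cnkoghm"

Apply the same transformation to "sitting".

Compare letters: s→r is +25, n→m is +25, e→d is +25 — a constant shift. Each letter is shifted forward by 25 in the alphabet (a Caesar shift of +25).
For sitting: s+25=r, i+25=h, t+25=s, t+25=s, i+25=h, n+25=m, g+25=f.

rhsshmf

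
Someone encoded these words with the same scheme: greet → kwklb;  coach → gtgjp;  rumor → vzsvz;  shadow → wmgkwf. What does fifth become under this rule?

In greet: g→k is +4, r→w is +5, e→k is +6, e→l is +7 — the shift increases by 1 each position. Each letter shifts forward by (position + 4), i.e. 4, 5, 6, … — the shift grows by one for each successive letter.
For fifth: f+4=j, i+5=n, f+6=l, t+7=a, h+8=p.

jnlap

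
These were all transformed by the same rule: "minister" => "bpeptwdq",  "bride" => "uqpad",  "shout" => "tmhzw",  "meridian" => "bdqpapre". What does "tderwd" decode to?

senate

This is an affine cipher: with a=0,…,z=25, each position x becomes (3x+17) mod 26.
Decoding tderwd: t(19)→9·(19−17)≡18=s; d(3)→9·(3−17)≡4=e; e(4)→9·(4−17)≡13=n; r(17)→9·(17−17)≡0=a; w(22)→9·(22−17)≡19=t; d(3)→9·(3−17)≡4=e (all mod 26).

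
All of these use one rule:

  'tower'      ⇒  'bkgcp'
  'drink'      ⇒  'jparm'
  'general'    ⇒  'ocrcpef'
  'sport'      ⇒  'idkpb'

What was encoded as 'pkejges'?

roadway

t(19)→b(1) and o(14)→k(10) fit y≡19x+4 (mod 26); the inverse of 19 mod 26 is 11. Each letter's alphabet position (a=0..z=25) is mapped through 19·x+4 mod 26 — an affine cipher.
Undoing it on pkejges: p(15)→11·(15−4)≡17=r; k(10)→11·(10−4)≡14=o; e(4)→11·(4−4)≡0=a; j(9)→11·(9−4)≡3=d; g(6)→11·(6−4)≡22=w; e(4)→11·(4−4)≡0=a; s(18)→11·(18−4)≡24=y (all mod 26).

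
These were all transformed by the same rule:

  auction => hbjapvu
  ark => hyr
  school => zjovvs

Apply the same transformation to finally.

Each letter is shifted forward by 7 in the alphabet (a Caesar shift of +7).
On finally: f+7=m, i+7=p, n+7=u, a+7=h, l+7=s, l+7=s, y+7=f.

mpuhssf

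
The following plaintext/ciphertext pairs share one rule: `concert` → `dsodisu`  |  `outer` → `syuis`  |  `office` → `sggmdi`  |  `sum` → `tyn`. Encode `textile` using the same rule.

The shift depends on letter class: consonant c→d is +1, but vowel o→s is +4. The rule splits by letter class: vowels +4, consonants +1.
Applying it to textile: t(cons)+1=u, e(vowel)+4=i, x(cons)+1=y, t(cons)+1=u, i(vowel)+4=m, l(cons)+1=m, e(vowel)+4=i.

uiyummi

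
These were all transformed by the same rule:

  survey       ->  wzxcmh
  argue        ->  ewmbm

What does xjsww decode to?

tempo

In survey: s→w is +4, u→z is +5, r→x is +6, v→c is +7 — the shift increases by 1 each position. Each letter shifts forward by (position + 4), i.e. 4, 5, 6, … — the shift grows by one for each successive letter.
Reversing it on xjsww: x−4=t, j−5=e, s−6=m, w−7=p, w−8=o.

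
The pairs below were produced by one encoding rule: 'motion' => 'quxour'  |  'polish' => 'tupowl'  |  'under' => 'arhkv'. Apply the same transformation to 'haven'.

lgzkr

Two shifts are in play — +6 for a/e/i/o/u, +4 for every other letter.
On haven: h(cons)+4=l, a(vowel)+6=g, v(cons)+4=z, e(vowel)+6=k, n(cons)+4=r.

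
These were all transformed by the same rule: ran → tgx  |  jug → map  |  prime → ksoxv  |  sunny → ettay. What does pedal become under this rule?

The output letters match the input read backwards, each shifted +6: ran reversed is nar. Read the word backwards and shift each letter +6.
Applying it to pedal: reverse → ladep; then shift: l+6=r, a+6=g, d+6=j, e+6=k, p+6=v.

rgjkv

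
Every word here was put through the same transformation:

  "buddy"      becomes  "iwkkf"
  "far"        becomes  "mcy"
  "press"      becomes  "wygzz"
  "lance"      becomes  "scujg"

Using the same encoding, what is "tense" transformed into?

aguzg

The shift depends on letter class: consonant b→i is +7, but vowel u→w is +2. Two shifts are in play — +2 for a/e/i/o/u, +7 for every other letter.
Applying it to tense: t(cons)+7=a, e(vowel)+2=g, n(cons)+7=u, s(cons)+7=z, e(vowel)+2=g.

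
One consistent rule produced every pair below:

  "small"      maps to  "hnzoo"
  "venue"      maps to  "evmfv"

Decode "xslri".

choir

Each pair mirrors across the alphabet (s↔h, m↔n, a↔z): positions sum to 25. This is the alphabet-reversal cipher (Atbash): a becomes z, b becomes y, etc.
Reversing it on xslri: x↔c, s↔h, l↔o, r↔i, i↔r.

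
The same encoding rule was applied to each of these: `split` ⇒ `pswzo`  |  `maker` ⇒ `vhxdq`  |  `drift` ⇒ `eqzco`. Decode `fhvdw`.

s(18)→p(15) and p(15)→s(18) fit y≡25x+7 (mod 26); the inverse of 25 mod 26 is 25. This is an affine cipher: with a=0,…,z=25, each position x becomes (25x+7) mod 26.
Undoing it on fhvdw: f(5)→25·(5−7)≡2=c; h(7)→25·(7−7)≡0=a; v(21)→25·(21−7)≡12=m; d(3)→25·(3−7)≡4=e; w(22)→25·(22−7)≡11=l (all mod 26).

camel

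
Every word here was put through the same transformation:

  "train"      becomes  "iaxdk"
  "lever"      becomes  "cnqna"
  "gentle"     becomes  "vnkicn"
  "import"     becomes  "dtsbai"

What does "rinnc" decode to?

steel

t(19)→i(8) and r(17)→a(0) fit y≡17x+23 (mod 26); the inverse of 17 mod 26 is 23. Each letter's alphabet position (a=0..z=25) is mapped through 17·x+23 mod 26 — an affine cipher.
Decoding rinnc: r(17)→23·(17−23)≡18=s; i(8)→23·(8−23)≡19=t; n(13)→23·(13−23)≡4=e; n(13)→23·(13−23)≡4=e; c(2)→23·(2−23)≡11=l (all mod 26).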